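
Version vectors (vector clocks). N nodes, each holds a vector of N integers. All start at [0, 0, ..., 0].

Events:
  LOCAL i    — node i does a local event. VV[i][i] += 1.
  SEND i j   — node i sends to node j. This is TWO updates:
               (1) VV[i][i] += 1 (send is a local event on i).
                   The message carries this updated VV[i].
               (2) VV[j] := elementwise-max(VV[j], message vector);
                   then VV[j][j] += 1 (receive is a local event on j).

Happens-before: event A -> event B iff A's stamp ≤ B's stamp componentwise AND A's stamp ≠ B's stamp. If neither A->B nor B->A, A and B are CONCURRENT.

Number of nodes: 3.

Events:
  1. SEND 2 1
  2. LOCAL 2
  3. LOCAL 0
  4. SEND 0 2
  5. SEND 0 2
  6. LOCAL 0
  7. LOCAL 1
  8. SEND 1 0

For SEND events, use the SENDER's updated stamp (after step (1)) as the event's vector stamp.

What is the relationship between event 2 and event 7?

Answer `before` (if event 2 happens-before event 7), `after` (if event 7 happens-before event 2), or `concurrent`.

Initial: VV[0]=[0, 0, 0]
Initial: VV[1]=[0, 0, 0]
Initial: VV[2]=[0, 0, 0]
Event 1: SEND 2->1: VV[2][2]++ -> VV[2]=[0, 0, 1], msg_vec=[0, 0, 1]; VV[1]=max(VV[1],msg_vec) then VV[1][1]++ -> VV[1]=[0, 1, 1]
Event 2: LOCAL 2: VV[2][2]++ -> VV[2]=[0, 0, 2]
Event 3: LOCAL 0: VV[0][0]++ -> VV[0]=[1, 0, 0]
Event 4: SEND 0->2: VV[0][0]++ -> VV[0]=[2, 0, 0], msg_vec=[2, 0, 0]; VV[2]=max(VV[2],msg_vec) then VV[2][2]++ -> VV[2]=[2, 0, 3]
Event 5: SEND 0->2: VV[0][0]++ -> VV[0]=[3, 0, 0], msg_vec=[3, 0, 0]; VV[2]=max(VV[2],msg_vec) then VV[2][2]++ -> VV[2]=[3, 0, 4]
Event 6: LOCAL 0: VV[0][0]++ -> VV[0]=[4, 0, 0]
Event 7: LOCAL 1: VV[1][1]++ -> VV[1]=[0, 2, 1]
Event 8: SEND 1->0: VV[1][1]++ -> VV[1]=[0, 3, 1], msg_vec=[0, 3, 1]; VV[0]=max(VV[0],msg_vec) then VV[0][0]++ -> VV[0]=[5, 3, 1]
Event 2 stamp: [0, 0, 2]
Event 7 stamp: [0, 2, 1]
[0, 0, 2] <= [0, 2, 1]? False
[0, 2, 1] <= [0, 0, 2]? False
Relation: concurrent

Answer: concurrent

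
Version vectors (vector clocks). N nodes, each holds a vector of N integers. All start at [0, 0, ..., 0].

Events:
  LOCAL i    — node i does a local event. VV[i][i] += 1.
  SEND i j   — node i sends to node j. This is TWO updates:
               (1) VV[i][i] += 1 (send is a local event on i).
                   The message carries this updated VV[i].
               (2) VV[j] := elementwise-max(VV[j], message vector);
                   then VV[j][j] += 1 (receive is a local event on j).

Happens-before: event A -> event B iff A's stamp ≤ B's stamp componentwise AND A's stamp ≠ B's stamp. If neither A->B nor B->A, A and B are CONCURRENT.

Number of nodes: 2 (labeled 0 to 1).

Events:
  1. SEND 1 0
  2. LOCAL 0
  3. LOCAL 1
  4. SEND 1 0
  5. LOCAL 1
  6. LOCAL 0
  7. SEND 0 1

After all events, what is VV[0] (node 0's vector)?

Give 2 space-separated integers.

Initial: VV[0]=[0, 0]
Initial: VV[1]=[0, 0]
Event 1: SEND 1->0: VV[1][1]++ -> VV[1]=[0, 1], msg_vec=[0, 1]; VV[0]=max(VV[0],msg_vec) then VV[0][0]++ -> VV[0]=[1, 1]
Event 2: LOCAL 0: VV[0][0]++ -> VV[0]=[2, 1]
Event 3: LOCAL 1: VV[1][1]++ -> VV[1]=[0, 2]
Event 4: SEND 1->0: VV[1][1]++ -> VV[1]=[0, 3], msg_vec=[0, 3]; VV[0]=max(VV[0],msg_vec) then VV[0][0]++ -> VV[0]=[3, 3]
Event 5: LOCAL 1: VV[1][1]++ -> VV[1]=[0, 4]
Event 6: LOCAL 0: VV[0][0]++ -> VV[0]=[4, 3]
Event 7: SEND 0->1: VV[0][0]++ -> VV[0]=[5, 3], msg_vec=[5, 3]; VV[1]=max(VV[1],msg_vec) then VV[1][1]++ -> VV[1]=[5, 5]
Final vectors: VV[0]=[5, 3]; VV[1]=[5, 5]

Answer: 5 3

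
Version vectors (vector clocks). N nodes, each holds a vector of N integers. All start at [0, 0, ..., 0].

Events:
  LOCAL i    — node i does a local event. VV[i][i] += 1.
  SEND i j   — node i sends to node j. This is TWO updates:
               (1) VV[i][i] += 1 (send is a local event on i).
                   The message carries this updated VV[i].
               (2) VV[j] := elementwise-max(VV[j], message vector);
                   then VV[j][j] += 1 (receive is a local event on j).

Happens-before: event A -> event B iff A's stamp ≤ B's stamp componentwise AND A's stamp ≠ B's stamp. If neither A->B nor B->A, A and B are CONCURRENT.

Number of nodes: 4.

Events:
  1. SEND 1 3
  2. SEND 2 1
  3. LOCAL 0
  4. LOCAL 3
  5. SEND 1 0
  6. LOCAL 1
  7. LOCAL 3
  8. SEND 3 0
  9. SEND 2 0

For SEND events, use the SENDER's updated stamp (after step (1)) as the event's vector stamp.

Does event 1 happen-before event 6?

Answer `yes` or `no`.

Initial: VV[0]=[0, 0, 0, 0]
Initial: VV[1]=[0, 0, 0, 0]
Initial: VV[2]=[0, 0, 0, 0]
Initial: VV[3]=[0, 0, 0, 0]
Event 1: SEND 1->3: VV[1][1]++ -> VV[1]=[0, 1, 0, 0], msg_vec=[0, 1, 0, 0]; VV[3]=max(VV[3],msg_vec) then VV[3][3]++ -> VV[3]=[0, 1, 0, 1]
Event 2: SEND 2->1: VV[2][2]++ -> VV[2]=[0, 0, 1, 0], msg_vec=[0, 0, 1, 0]; VV[1]=max(VV[1],msg_vec) then VV[1][1]++ -> VV[1]=[0, 2, 1, 0]
Event 3: LOCAL 0: VV[0][0]++ -> VV[0]=[1, 0, 0, 0]
Event 4: LOCAL 3: VV[3][3]++ -> VV[3]=[0, 1, 0, 2]
Event 5: SEND 1->0: VV[1][1]++ -> VV[1]=[0, 3, 1, 0], msg_vec=[0, 3, 1, 0]; VV[0]=max(VV[0],msg_vec) then VV[0][0]++ -> VV[0]=[2, 3, 1, 0]
Event 6: LOCAL 1: VV[1][1]++ -> VV[1]=[0, 4, 1, 0]
Event 7: LOCAL 3: VV[3][3]++ -> VV[3]=[0, 1, 0, 3]
Event 8: SEND 3->0: VV[3][3]++ -> VV[3]=[0, 1, 0, 4], msg_vec=[0, 1, 0, 4]; VV[0]=max(VV[0],msg_vec) then VV[0][0]++ -> VV[0]=[3, 3, 1, 4]
Event 9: SEND 2->0: VV[2][2]++ -> VV[2]=[0, 0, 2, 0], msg_vec=[0, 0, 2, 0]; VV[0]=max(VV[0],msg_vec) then VV[0][0]++ -> VV[0]=[4, 3, 2, 4]
Event 1 stamp: [0, 1, 0, 0]
Event 6 stamp: [0, 4, 1, 0]
[0, 1, 0, 0] <= [0, 4, 1, 0]? True. Equal? False. Happens-before: True

Answer: yes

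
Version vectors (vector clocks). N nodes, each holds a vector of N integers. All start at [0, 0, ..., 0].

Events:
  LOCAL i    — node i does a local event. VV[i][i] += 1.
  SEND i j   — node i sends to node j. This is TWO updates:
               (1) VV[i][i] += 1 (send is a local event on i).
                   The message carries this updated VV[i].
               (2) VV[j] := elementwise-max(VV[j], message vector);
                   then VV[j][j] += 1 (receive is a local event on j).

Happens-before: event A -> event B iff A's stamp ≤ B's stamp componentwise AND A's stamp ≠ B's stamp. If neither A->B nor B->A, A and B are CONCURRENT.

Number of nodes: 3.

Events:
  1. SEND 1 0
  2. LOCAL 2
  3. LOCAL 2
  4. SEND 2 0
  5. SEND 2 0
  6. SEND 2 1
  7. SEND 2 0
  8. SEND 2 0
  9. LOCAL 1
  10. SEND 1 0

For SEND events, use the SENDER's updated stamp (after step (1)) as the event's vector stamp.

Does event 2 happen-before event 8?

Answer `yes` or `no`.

Initial: VV[0]=[0, 0, 0]
Initial: VV[1]=[0, 0, 0]
Initial: VV[2]=[0, 0, 0]
Event 1: SEND 1->0: VV[1][1]++ -> VV[1]=[0, 1, 0], msg_vec=[0, 1, 0]; VV[0]=max(VV[0],msg_vec) then VV[0][0]++ -> VV[0]=[1, 1, 0]
Event 2: LOCAL 2: VV[2][2]++ -> VV[2]=[0, 0, 1]
Event 3: LOCAL 2: VV[2][2]++ -> VV[2]=[0, 0, 2]
Event 4: SEND 2->0: VV[2][2]++ -> VV[2]=[0, 0, 3], msg_vec=[0, 0, 3]; VV[0]=max(VV[0],msg_vec) then VV[0][0]++ -> VV[0]=[2, 1, 3]
Event 5: SEND 2->0: VV[2][2]++ -> VV[2]=[0, 0, 4], msg_vec=[0, 0, 4]; VV[0]=max(VV[0],msg_vec) then VV[0][0]++ -> VV[0]=[3, 1, 4]
Event 6: SEND 2->1: VV[2][2]++ -> VV[2]=[0, 0, 5], msg_vec=[0, 0, 5]; VV[1]=max(VV[1],msg_vec) then VV[1][1]++ -> VV[1]=[0, 2, 5]
Event 7: SEND 2->0: VV[2][2]++ -> VV[2]=[0, 0, 6], msg_vec=[0, 0, 6]; VV[0]=max(VV[0],msg_vec) then VV[0][0]++ -> VV[0]=[4, 1, 6]
Event 8: SEND 2->0: VV[2][2]++ -> VV[2]=[0, 0, 7], msg_vec=[0, 0, 7]; VV[0]=max(VV[0],msg_vec) then VV[0][0]++ -> VV[0]=[5, 1, 7]
Event 9: LOCAL 1: VV[1][1]++ -> VV[1]=[0, 3, 5]
Event 10: SEND 1->0: VV[1][1]++ -> VV[1]=[0, 4, 5], msg_vec=[0, 4, 5]; VV[0]=max(VV[0],msg_vec) then VV[0][0]++ -> VV[0]=[6, 4, 7]
Event 2 stamp: [0, 0, 1]
Event 8 stamp: [0, 0, 7]
[0, 0, 1] <= [0, 0, 7]? True. Equal? False. Happens-before: True

Answer: yes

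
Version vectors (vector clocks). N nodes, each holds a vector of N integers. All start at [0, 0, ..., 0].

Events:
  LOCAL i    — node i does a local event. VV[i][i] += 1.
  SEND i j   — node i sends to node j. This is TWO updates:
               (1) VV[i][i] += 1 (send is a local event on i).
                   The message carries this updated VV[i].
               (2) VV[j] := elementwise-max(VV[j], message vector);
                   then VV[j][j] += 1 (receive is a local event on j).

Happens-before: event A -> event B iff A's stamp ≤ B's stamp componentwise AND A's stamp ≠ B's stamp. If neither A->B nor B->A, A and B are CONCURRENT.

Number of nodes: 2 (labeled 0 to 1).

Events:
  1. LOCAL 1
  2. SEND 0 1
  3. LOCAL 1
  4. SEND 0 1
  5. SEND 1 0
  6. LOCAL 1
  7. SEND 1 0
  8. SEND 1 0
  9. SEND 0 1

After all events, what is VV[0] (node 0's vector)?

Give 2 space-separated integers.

Initial: VV[0]=[0, 0]
Initial: VV[1]=[0, 0]
Event 1: LOCAL 1: VV[1][1]++ -> VV[1]=[0, 1]
Event 2: SEND 0->1: VV[0][0]++ -> VV[0]=[1, 0], msg_vec=[1, 0]; VV[1]=max(VV[1],msg_vec) then VV[1][1]++ -> VV[1]=[1, 2]
Event 3: LOCAL 1: VV[1][1]++ -> VV[1]=[1, 3]
Event 4: SEND 0->1: VV[0][0]++ -> VV[0]=[2, 0], msg_vec=[2, 0]; VV[1]=max(VV[1],msg_vec) then VV[1][1]++ -> VV[1]=[2, 4]
Event 5: SEND 1->0: VV[1][1]++ -> VV[1]=[2, 5], msg_vec=[2, 5]; VV[0]=max(VV[0],msg_vec) then VV[0][0]++ -> VV[0]=[3, 5]
Event 6: LOCAL 1: VV[1][1]++ -> VV[1]=[2, 6]
Event 7: SEND 1->0: VV[1][1]++ -> VV[1]=[2, 7], msg_vec=[2, 7]; VV[0]=max(VV[0],msg_vec) then VV[0][0]++ -> VV[0]=[4, 7]
Event 8: SEND 1->0: VV[1][1]++ -> VV[1]=[2, 8], msg_vec=[2, 8]; VV[0]=max(VV[0],msg_vec) then VV[0][0]++ -> VV[0]=[5, 8]
Event 9: SEND 0->1: VV[0][0]++ -> VV[0]=[6, 8], msg_vec=[6, 8]; VV[1]=max(VV[1],msg_vec) then VV[1][1]++ -> VV[1]=[6, 9]
Final vectors: VV[0]=[6, 8]; VV[1]=[6, 9]

Answer: 6 8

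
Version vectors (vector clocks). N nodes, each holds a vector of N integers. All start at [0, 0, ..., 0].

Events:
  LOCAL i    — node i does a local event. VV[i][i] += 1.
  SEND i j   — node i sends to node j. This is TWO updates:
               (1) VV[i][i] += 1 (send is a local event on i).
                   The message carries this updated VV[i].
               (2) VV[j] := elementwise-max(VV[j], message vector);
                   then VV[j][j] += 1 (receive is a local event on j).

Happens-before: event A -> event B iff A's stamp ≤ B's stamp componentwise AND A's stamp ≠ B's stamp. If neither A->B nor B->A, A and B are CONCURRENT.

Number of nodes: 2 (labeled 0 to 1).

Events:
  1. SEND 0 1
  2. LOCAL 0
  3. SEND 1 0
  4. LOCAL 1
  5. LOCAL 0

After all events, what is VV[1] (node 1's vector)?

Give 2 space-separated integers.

Answer: 1 3

Derivation:
Initial: VV[0]=[0, 0]
Initial: VV[1]=[0, 0]
Event 1: SEND 0->1: VV[0][0]++ -> VV[0]=[1, 0], msg_vec=[1, 0]; VV[1]=max(VV[1],msg_vec) then VV[1][1]++ -> VV[1]=[1, 1]
Event 2: LOCAL 0: VV[0][0]++ -> VV[0]=[2, 0]
Event 3: SEND 1->0: VV[1][1]++ -> VV[1]=[1, 2], msg_vec=[1, 2]; VV[0]=max(VV[0],msg_vec) then VV[0][0]++ -> VV[0]=[3, 2]
Event 4: LOCAL 1: VV[1][1]++ -> VV[1]=[1, 3]
Event 5: LOCAL 0: VV[0][0]++ -> VV[0]=[4, 2]
Final vectors: VV[0]=[4, 2]; VV[1]=[1, 3]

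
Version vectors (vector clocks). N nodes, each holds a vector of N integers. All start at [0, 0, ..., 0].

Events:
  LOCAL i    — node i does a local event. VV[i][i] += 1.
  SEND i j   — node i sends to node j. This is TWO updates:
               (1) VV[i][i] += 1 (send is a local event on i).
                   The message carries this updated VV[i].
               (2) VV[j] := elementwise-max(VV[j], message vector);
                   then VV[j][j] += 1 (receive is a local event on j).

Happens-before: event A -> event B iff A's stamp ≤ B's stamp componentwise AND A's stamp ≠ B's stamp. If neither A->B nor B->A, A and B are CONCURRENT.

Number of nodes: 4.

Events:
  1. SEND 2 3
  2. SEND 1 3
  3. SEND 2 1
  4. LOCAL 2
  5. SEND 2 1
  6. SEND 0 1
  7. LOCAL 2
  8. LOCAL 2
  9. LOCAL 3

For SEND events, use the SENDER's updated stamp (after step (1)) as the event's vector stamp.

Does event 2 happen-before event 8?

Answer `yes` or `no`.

Answer: no

Derivation:
Initial: VV[0]=[0, 0, 0, 0]
Initial: VV[1]=[0, 0, 0, 0]
Initial: VV[2]=[0, 0, 0, 0]
Initial: VV[3]=[0, 0, 0, 0]
Event 1: SEND 2->3: VV[2][2]++ -> VV[2]=[0, 0, 1, 0], msg_vec=[0, 0, 1, 0]; VV[3]=max(VV[3],msg_vec) then VV[3][3]++ -> VV[3]=[0, 0, 1, 1]
Event 2: SEND 1->3: VV[1][1]++ -> VV[1]=[0, 1, 0, 0], msg_vec=[0, 1, 0, 0]; VV[3]=max(VV[3],msg_vec) then VV[3][3]++ -> VV[3]=[0, 1, 1, 2]
Event 3: SEND 2->1: VV[2][2]++ -> VV[2]=[0, 0, 2, 0], msg_vec=[0, 0, 2, 0]; VV[1]=max(VV[1],msg_vec) then VV[1][1]++ -> VV[1]=[0, 2, 2, 0]
Event 4: LOCAL 2: VV[2][2]++ -> VV[2]=[0, 0, 3, 0]
Event 5: SEND 2->1: VV[2][2]++ -> VV[2]=[0, 0, 4, 0], msg_vec=[0, 0, 4, 0]; VV[1]=max(VV[1],msg_vec) then VV[1][1]++ -> VV[1]=[0, 3, 4, 0]
Event 6: SEND 0->1: VV[0][0]++ -> VV[0]=[1, 0, 0, 0], msg_vec=[1, 0, 0, 0]; VV[1]=max(VV[1],msg_vec) then VV[1][1]++ -> VV[1]=[1, 4, 4, 0]
Event 7: LOCAL 2: VV[2][2]++ -> VV[2]=[0, 0, 5, 0]
Event 8: LOCAL 2: VV[2][2]++ -> VV[2]=[0, 0, 6, 0]
Event 9: LOCAL 3: VV[3][3]++ -> VV[3]=[0, 1, 1, 3]
Event 2 stamp: [0, 1, 0, 0]
Event 8 stamp: [0, 0, 6, 0]
[0, 1, 0, 0] <= [0, 0, 6, 0]? False. Equal? False. Happens-before: False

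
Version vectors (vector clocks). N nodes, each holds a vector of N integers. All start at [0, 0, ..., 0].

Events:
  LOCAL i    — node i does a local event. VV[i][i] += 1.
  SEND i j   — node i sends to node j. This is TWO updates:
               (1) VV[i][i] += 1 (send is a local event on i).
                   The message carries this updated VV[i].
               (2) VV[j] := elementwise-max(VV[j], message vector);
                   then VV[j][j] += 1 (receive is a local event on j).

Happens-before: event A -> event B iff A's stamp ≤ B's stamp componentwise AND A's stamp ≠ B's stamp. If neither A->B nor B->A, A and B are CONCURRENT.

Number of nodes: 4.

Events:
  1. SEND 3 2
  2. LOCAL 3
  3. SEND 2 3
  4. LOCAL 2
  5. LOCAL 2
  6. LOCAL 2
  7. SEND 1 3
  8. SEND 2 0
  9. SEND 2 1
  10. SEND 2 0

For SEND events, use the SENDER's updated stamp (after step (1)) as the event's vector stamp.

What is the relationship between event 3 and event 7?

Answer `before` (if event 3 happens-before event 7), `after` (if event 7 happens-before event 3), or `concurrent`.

Initial: VV[0]=[0, 0, 0, 0]
Initial: VV[1]=[0, 0, 0, 0]
Initial: VV[2]=[0, 0, 0, 0]
Initial: VV[3]=[0, 0, 0, 0]
Event 1: SEND 3->2: VV[3][3]++ -> VV[3]=[0, 0, 0, 1], msg_vec=[0, 0, 0, 1]; VV[2]=max(VV[2],msg_vec) then VV[2][2]++ -> VV[2]=[0, 0, 1, 1]
Event 2: LOCAL 3: VV[3][3]++ -> VV[3]=[0, 0, 0, 2]
Event 3: SEND 2->3: VV[2][2]++ -> VV[2]=[0, 0, 2, 1], msg_vec=[0, 0, 2, 1]; VV[3]=max(VV[3],msg_vec) then VV[3][3]++ -> VV[3]=[0, 0, 2, 3]
Event 4: LOCAL 2: VV[2][2]++ -> VV[2]=[0, 0, 3, 1]
Event 5: LOCAL 2: VV[2][2]++ -> VV[2]=[0, 0, 4, 1]
Event 6: LOCAL 2: VV[2][2]++ -> VV[2]=[0, 0, 5, 1]
Event 7: SEND 1->3: VV[1][1]++ -> VV[1]=[0, 1, 0, 0], msg_vec=[0, 1, 0, 0]; VV[3]=max(VV[3],msg_vec) then VV[3][3]++ -> VV[3]=[0, 1, 2, 4]
Event 8: SEND 2->0: VV[2][2]++ -> VV[2]=[0, 0, 6, 1], msg_vec=[0, 0, 6, 1]; VV[0]=max(VV[0],msg_vec) then VV[0][0]++ -> VV[0]=[1, 0, 6, 1]
Event 9: SEND 2->1: VV[2][2]++ -> VV[2]=[0, 0, 7, 1], msg_vec=[0, 0, 7, 1]; VV[1]=max(VV[1],msg_vec) then VV[1][1]++ -> VV[1]=[0, 2, 7, 1]
Event 10: SEND 2->0: VV[2][2]++ -> VV[2]=[0, 0, 8, 1], msg_vec=[0, 0, 8, 1]; VV[0]=max(VV[0],msg_vec) then VV[0][0]++ -> VV[0]=[2, 0, 8, 1]
Event 3 stamp: [0, 0, 2, 1]
Event 7 stamp: [0, 1, 0, 0]
[0, 0, 2, 1] <= [0, 1, 0, 0]? False
[0, 1, 0, 0] <= [0, 0, 2, 1]? False
Relation: concurrent

Answer: concurrent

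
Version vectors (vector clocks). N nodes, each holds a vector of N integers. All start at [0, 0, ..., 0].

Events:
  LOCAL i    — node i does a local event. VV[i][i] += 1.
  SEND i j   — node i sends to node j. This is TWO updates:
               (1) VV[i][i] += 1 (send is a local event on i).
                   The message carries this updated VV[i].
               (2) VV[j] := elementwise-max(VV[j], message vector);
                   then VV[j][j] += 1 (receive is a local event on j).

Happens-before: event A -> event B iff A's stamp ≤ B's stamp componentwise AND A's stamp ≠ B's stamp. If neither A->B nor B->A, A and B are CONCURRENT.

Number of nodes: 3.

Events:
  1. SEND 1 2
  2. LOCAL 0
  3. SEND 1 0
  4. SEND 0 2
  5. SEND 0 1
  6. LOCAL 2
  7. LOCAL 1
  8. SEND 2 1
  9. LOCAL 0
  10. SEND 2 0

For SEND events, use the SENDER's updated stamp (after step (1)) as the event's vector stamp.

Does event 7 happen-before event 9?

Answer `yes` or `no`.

Initial: VV[0]=[0, 0, 0]
Initial: VV[1]=[0, 0, 0]
Initial: VV[2]=[0, 0, 0]
Event 1: SEND 1->2: VV[1][1]++ -> VV[1]=[0, 1, 0], msg_vec=[0, 1, 0]; VV[2]=max(VV[2],msg_vec) then VV[2][2]++ -> VV[2]=[0, 1, 1]
Event 2: LOCAL 0: VV[0][0]++ -> VV[0]=[1, 0, 0]
Event 3: SEND 1->0: VV[1][1]++ -> VV[1]=[0, 2, 0], msg_vec=[0, 2, 0]; VV[0]=max(VV[0],msg_vec) then VV[0][0]++ -> VV[0]=[2, 2, 0]
Event 4: SEND 0->2: VV[0][0]++ -> VV[0]=[3, 2, 0], msg_vec=[3, 2, 0]; VV[2]=max(VV[2],msg_vec) then VV[2][2]++ -> VV[2]=[3, 2, 2]
Event 5: SEND 0->1: VV[0][0]++ -> VV[0]=[4, 2, 0], msg_vec=[4, 2, 0]; VV[1]=max(VV[1],msg_vec) then VV[1][1]++ -> VV[1]=[4, 3, 0]
Event 6: LOCAL 2: VV[2][2]++ -> VV[2]=[3, 2, 3]
Event 7: LOCAL 1: VV[1][1]++ -> VV[1]=[4, 4, 0]
Event 8: SEND 2->1: VV[2][2]++ -> VV[2]=[3, 2, 4], msg_vec=[3, 2, 4]; VV[1]=max(VV[1],msg_vec) then VV[1][1]++ -> VV[1]=[4, 5, 4]
Event 9: LOCAL 0: VV[0][0]++ -> VV[0]=[5, 2, 0]
Event 10: SEND 2->0: VV[2][2]++ -> VV[2]=[3, 2, 5], msg_vec=[3, 2, 5]; VV[0]=max(VV[0],msg_vec) then VV[0][0]++ -> VV[0]=[6, 2, 5]
Event 7 stamp: [4, 4, 0]
Event 9 stamp: [5, 2, 0]
[4, 4, 0] <= [5, 2, 0]? False. Equal? False. Happens-before: False

Answer: no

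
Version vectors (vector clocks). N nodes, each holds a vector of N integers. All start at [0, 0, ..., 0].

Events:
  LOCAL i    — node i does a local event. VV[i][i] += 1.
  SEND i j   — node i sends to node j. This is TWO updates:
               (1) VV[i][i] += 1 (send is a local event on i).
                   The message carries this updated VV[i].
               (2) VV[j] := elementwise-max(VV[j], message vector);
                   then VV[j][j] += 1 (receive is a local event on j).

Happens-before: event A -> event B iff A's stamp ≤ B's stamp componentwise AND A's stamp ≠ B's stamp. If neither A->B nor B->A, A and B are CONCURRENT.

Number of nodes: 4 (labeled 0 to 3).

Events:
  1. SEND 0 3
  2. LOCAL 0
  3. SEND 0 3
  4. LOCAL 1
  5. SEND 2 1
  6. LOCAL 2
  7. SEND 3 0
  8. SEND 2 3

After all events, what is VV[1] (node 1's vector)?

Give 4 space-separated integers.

Answer: 0 2 1 0

Derivation:
Initial: VV[0]=[0, 0, 0, 0]
Initial: VV[1]=[0, 0, 0, 0]
Initial: VV[2]=[0, 0, 0, 0]
Initial: VV[3]=[0, 0, 0, 0]
Event 1: SEND 0->3: VV[0][0]++ -> VV[0]=[1, 0, 0, 0], msg_vec=[1, 0, 0, 0]; VV[3]=max(VV[3],msg_vec) then VV[3][3]++ -> VV[3]=[1, 0, 0, 1]
Event 2: LOCAL 0: VV[0][0]++ -> VV[0]=[2, 0, 0, 0]
Event 3: SEND 0->3: VV[0][0]++ -> VV[0]=[3, 0, 0, 0], msg_vec=[3, 0, 0, 0]; VV[3]=max(VV[3],msg_vec) then VV[3][3]++ -> VV[3]=[3, 0, 0, 2]
Event 4: LOCAL 1: VV[1][1]++ -> VV[1]=[0, 1, 0, 0]
Event 5: SEND 2->1: VV[2][2]++ -> VV[2]=[0, 0, 1, 0], msg_vec=[0, 0, 1, 0]; VV[1]=max(VV[1],msg_vec) then VV[1][1]++ -> VV[1]=[0, 2, 1, 0]
Event 6: LOCAL 2: VV[2][2]++ -> VV[2]=[0, 0, 2, 0]
Event 7: SEND 3->0: VV[3][3]++ -> VV[3]=[3, 0, 0, 3], msg_vec=[3, 0, 0, 3]; VV[0]=max(VV[0],msg_vec) then VV[0][0]++ -> VV[0]=[4, 0, 0, 3]
Event 8: SEND 2->3: VV[2][2]++ -> VV[2]=[0, 0, 3, 0], msg_vec=[0, 0, 3, 0]; VV[3]=max(VV[3],msg_vec) then VV[3][3]++ -> VV[3]=[3, 0, 3, 4]
Final vectors: VV[0]=[4, 0, 0, 3]; VV[1]=[0, 2, 1, 0]; VV[2]=[0, 0, 3, 0]; VV[3]=[3, 0, 3, 4]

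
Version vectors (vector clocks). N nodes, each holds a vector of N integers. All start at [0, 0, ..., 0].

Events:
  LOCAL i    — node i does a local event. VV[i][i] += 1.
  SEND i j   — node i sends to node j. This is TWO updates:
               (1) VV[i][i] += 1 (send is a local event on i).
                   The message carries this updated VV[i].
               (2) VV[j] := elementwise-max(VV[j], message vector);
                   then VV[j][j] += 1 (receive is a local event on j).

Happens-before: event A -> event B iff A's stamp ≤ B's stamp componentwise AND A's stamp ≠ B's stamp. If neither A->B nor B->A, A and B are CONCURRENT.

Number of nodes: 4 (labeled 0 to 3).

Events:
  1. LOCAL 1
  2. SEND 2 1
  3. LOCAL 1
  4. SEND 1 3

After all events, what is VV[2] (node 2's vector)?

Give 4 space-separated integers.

Answer: 0 0 1 0

Derivation:
Initial: VV[0]=[0, 0, 0, 0]
Initial: VV[1]=[0, 0, 0, 0]
Initial: VV[2]=[0, 0, 0, 0]
Initial: VV[3]=[0, 0, 0, 0]
Event 1: LOCAL 1: VV[1][1]++ -> VV[1]=[0, 1, 0, 0]
Event 2: SEND 2->1: VV[2][2]++ -> VV[2]=[0, 0, 1, 0], msg_vec=[0, 0, 1, 0]; VV[1]=max(VV[1],msg_vec) then VV[1][1]++ -> VV[1]=[0, 2, 1, 0]
Event 3: LOCAL 1: VV[1][1]++ -> VV[1]=[0, 3, 1, 0]
Event 4: SEND 1->3: VV[1][1]++ -> VV[1]=[0, 4, 1, 0], msg_vec=[0, 4, 1, 0]; VV[3]=max(VV[3],msg_vec) then VV[3][3]++ -> VV[3]=[0, 4, 1, 1]
Final vectors: VV[0]=[0, 0, 0, 0]; VV[1]=[0, 4, 1, 0]; VV[2]=[0, 0, 1, 0]; VV[3]=[0, 4, 1, 1]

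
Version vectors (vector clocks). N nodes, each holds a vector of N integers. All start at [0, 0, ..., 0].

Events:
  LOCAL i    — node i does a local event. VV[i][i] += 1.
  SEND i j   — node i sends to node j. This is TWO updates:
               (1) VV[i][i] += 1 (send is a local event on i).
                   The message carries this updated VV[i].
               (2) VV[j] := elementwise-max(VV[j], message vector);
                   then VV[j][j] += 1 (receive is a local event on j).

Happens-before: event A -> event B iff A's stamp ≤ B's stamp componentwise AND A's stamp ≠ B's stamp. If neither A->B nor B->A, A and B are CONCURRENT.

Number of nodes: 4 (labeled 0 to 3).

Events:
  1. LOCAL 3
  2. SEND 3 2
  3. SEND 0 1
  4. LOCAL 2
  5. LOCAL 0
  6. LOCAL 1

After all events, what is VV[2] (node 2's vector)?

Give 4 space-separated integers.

Answer: 0 0 2 2

Derivation:
Initial: VV[0]=[0, 0, 0, 0]
Initial: VV[1]=[0, 0, 0, 0]
Initial: VV[2]=[0, 0, 0, 0]
Initial: VV[3]=[0, 0, 0, 0]
Event 1: LOCAL 3: VV[3][3]++ -> VV[3]=[0, 0, 0, 1]
Event 2: SEND 3->2: VV[3][3]++ -> VV[3]=[0, 0, 0, 2], msg_vec=[0, 0, 0, 2]; VV[2]=max(VV[2],msg_vec) then VV[2][2]++ -> VV[2]=[0, 0, 1, 2]
Event 3: SEND 0->1: VV[0][0]++ -> VV[0]=[1, 0, 0, 0], msg_vec=[1, 0, 0, 0]; VV[1]=max(VV[1],msg_vec) then VV[1][1]++ -> VV[1]=[1, 1, 0, 0]
Event 4: LOCAL 2: VV[2][2]++ -> VV[2]=[0, 0, 2, 2]
Event 5: LOCAL 0: VV[0][0]++ -> VV[0]=[2, 0, 0, 0]
Event 6: LOCAL 1: VV[1][1]++ -> VV[1]=[1, 2, 0, 0]
Final vectors: VV[0]=[2, 0, 0, 0]; VV[1]=[1, 2, 0, 0]; VV[2]=[0, 0, 2, 2]; VV[3]=[0, 0, 0, 2]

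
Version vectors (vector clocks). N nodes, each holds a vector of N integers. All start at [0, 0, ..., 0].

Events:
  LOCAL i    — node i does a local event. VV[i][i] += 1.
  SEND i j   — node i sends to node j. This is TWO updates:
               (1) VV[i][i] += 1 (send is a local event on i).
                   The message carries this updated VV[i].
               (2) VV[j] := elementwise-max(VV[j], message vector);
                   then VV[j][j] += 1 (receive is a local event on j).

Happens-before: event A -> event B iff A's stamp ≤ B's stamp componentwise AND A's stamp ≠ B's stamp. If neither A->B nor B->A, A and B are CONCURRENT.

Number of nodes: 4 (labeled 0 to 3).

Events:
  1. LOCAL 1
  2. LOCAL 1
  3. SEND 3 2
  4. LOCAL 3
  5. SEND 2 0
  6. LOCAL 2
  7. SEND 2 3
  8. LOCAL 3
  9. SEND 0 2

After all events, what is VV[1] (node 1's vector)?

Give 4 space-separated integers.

Initial: VV[0]=[0, 0, 0, 0]
Initial: VV[1]=[0, 0, 0, 0]
Initial: VV[2]=[0, 0, 0, 0]
Initial: VV[3]=[0, 0, 0, 0]
Event 1: LOCAL 1: VV[1][1]++ -> VV[1]=[0, 1, 0, 0]
Event 2: LOCAL 1: VV[1][1]++ -> VV[1]=[0, 2, 0, 0]
Event 3: SEND 3->2: VV[3][3]++ -> VV[3]=[0, 0, 0, 1], msg_vec=[0, 0, 0, 1]; VV[2]=max(VV[2],msg_vec) then VV[2][2]++ -> VV[2]=[0, 0, 1, 1]
Event 4: LOCAL 3: VV[3][3]++ -> VV[3]=[0, 0, 0, 2]
Event 5: SEND 2->0: VV[2][2]++ -> VV[2]=[0, 0, 2, 1], msg_vec=[0, 0, 2, 1]; VV[0]=max(VV[0],msg_vec) then VV[0][0]++ -> VV[0]=[1, 0, 2, 1]
Event 6: LOCAL 2: VV[2][2]++ -> VV[2]=[0, 0, 3, 1]
Event 7: SEND 2->3: VV[2][2]++ -> VV[2]=[0, 0, 4, 1], msg_vec=[0, 0, 4, 1]; VV[3]=max(VV[3],msg_vec) then VV[3][3]++ -> VV[3]=[0, 0, 4, 3]
Event 8: LOCAL 3: VV[3][3]++ -> VV[3]=[0, 0, 4, 4]
Event 9: SEND 0->2: VV[0][0]++ -> VV[0]=[2, 0, 2, 1], msg_vec=[2, 0, 2, 1]; VV[2]=max(VV[2],msg_vec) then VV[2][2]++ -> VV[2]=[2, 0, 5, 1]
Final vectors: VV[0]=[2, 0, 2, 1]; VV[1]=[0, 2, 0, 0]; VV[2]=[2, 0, 5, 1]; VV[3]=[0, 0, 4, 4]

Answer: 0 2 0 0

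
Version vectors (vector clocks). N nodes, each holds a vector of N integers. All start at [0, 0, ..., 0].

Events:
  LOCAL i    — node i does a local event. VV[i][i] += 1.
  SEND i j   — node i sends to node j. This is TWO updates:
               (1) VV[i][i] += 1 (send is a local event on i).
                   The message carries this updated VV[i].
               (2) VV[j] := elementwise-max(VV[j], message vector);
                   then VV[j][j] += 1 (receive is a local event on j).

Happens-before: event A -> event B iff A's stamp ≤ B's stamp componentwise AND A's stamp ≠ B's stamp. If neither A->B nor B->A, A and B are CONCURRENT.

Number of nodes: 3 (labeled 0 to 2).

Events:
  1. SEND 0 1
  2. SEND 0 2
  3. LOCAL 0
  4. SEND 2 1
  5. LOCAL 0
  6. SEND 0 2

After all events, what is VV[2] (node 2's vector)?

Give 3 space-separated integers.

Initial: VV[0]=[0, 0, 0]
Initial: VV[1]=[0, 0, 0]
Initial: VV[2]=[0, 0, 0]
Event 1: SEND 0->1: VV[0][0]++ -> VV[0]=[1, 0, 0], msg_vec=[1, 0, 0]; VV[1]=max(VV[1],msg_vec) then VV[1][1]++ -> VV[1]=[1, 1, 0]
Event 2: SEND 0->2: VV[0][0]++ -> VV[0]=[2, 0, 0], msg_vec=[2, 0, 0]; VV[2]=max(VV[2],msg_vec) then VV[2][2]++ -> VV[2]=[2, 0, 1]
Event 3: LOCAL 0: VV[0][0]++ -> VV[0]=[3, 0, 0]
Event 4: SEND 2->1: VV[2][2]++ -> VV[2]=[2, 0, 2], msg_vec=[2, 0, 2]; VV[1]=max(VV[1],msg_vec) then VV[1][1]++ -> VV[1]=[2, 2, 2]
Event 5: LOCAL 0: VV[0][0]++ -> VV[0]=[4, 0, 0]
Event 6: SEND 0->2: VV[0][0]++ -> VV[0]=[5, 0, 0], msg_vec=[5, 0, 0]; VV[2]=max(VV[2],msg_vec) then VV[2][2]++ -> VV[2]=[5, 0, 3]
Final vectors: VV[0]=[5, 0, 0]; VV[1]=[2, 2, 2]; VV[2]=[5, 0, 3]

Answer: 5 0 3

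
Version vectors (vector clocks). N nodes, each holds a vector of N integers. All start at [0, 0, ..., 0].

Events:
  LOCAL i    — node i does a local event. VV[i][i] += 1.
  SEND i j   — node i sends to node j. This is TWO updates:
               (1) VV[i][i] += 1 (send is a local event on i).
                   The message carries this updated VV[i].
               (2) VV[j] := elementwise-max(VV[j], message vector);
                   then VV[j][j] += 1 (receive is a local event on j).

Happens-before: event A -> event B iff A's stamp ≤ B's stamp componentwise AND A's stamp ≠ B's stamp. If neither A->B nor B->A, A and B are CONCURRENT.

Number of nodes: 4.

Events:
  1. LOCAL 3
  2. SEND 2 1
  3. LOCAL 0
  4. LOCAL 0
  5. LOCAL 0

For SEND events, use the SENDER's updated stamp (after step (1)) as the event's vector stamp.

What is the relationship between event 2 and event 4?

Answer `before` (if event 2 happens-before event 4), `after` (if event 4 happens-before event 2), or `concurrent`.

Answer: concurrent

Derivation:
Initial: VV[0]=[0, 0, 0, 0]
Initial: VV[1]=[0, 0, 0, 0]
Initial: VV[2]=[0, 0, 0, 0]
Initial: VV[3]=[0, 0, 0, 0]
Event 1: LOCAL 3: VV[3][3]++ -> VV[3]=[0, 0, 0, 1]
Event 2: SEND 2->1: VV[2][2]++ -> VV[2]=[0, 0, 1, 0], msg_vec=[0, 0, 1, 0]; VV[1]=max(VV[1],msg_vec) then VV[1][1]++ -> VV[1]=[0, 1, 1, 0]
Event 3: LOCAL 0: VV[0][0]++ -> VV[0]=[1, 0, 0, 0]
Event 4: LOCAL 0: VV[0][0]++ -> VV[0]=[2, 0, 0, 0]
Event 5: LOCAL 0: VV[0][0]++ -> VV[0]=[3, 0, 0, 0]
Event 2 stamp: [0, 0, 1, 0]
Event 4 stamp: [2, 0, 0, 0]
[0, 0, 1, 0] <= [2, 0, 0, 0]? False
[2, 0, 0, 0] <= [0, 0, 1, 0]? False
Relation: concurrent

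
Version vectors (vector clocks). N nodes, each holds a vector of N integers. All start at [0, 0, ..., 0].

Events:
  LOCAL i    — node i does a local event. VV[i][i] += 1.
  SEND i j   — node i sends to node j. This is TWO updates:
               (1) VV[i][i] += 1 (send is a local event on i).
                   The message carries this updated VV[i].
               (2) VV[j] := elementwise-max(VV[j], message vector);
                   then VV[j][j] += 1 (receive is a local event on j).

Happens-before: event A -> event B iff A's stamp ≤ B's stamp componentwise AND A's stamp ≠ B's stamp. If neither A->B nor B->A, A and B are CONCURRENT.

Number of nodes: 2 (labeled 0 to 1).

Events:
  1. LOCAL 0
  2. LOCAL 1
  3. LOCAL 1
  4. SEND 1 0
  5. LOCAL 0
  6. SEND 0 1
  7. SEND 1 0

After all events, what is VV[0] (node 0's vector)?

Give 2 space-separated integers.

Initial: VV[0]=[0, 0]
Initial: VV[1]=[0, 0]
Event 1: LOCAL 0: VV[0][0]++ -> VV[0]=[1, 0]
Event 2: LOCAL 1: VV[1][1]++ -> VV[1]=[0, 1]
Event 3: LOCAL 1: VV[1][1]++ -> VV[1]=[0, 2]
Event 4: SEND 1->0: VV[1][1]++ -> VV[1]=[0, 3], msg_vec=[0, 3]; VV[0]=max(VV[0],msg_vec) then VV[0][0]++ -> VV[0]=[2, 3]
Event 5: LOCAL 0: VV[0][0]++ -> VV[0]=[3, 3]
Event 6: SEND 0->1: VV[0][0]++ -> VV[0]=[4, 3], msg_vec=[4, 3]; VV[1]=max(VV[1],msg_vec) then VV[1][1]++ -> VV[1]=[4, 4]
Event 7: SEND 1->0: VV[1][1]++ -> VV[1]=[4, 5], msg_vec=[4, 5]; VV[0]=max(VV[0],msg_vec) then VV[0][0]++ -> VV[0]=[5, 5]
Final vectors: VV[0]=[5, 5]; VV[1]=[4, 5]

Answer: 5 5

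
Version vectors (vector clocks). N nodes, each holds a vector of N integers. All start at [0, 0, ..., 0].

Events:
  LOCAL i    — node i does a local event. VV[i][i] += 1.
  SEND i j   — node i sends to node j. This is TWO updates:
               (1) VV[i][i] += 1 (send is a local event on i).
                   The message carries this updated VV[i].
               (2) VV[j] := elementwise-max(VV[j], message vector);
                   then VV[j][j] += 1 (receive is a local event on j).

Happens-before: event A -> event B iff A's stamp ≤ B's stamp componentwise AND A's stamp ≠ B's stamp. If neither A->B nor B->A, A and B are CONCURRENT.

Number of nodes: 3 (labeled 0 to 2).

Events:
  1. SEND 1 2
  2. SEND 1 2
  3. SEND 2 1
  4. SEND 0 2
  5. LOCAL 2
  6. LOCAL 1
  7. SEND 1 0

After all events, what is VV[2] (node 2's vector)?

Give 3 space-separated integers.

Initial: VV[0]=[0, 0, 0]
Initial: VV[1]=[0, 0, 0]
Initial: VV[2]=[0, 0, 0]
Event 1: SEND 1->2: VV[1][1]++ -> VV[1]=[0, 1, 0], msg_vec=[0, 1, 0]; VV[2]=max(VV[2],msg_vec) then VV[2][2]++ -> VV[2]=[0, 1, 1]
Event 2: SEND 1->2: VV[1][1]++ -> VV[1]=[0, 2, 0], msg_vec=[0, 2, 0]; VV[2]=max(VV[2],msg_vec) then VV[2][2]++ -> VV[2]=[0, 2, 2]
Event 3: SEND 2->1: VV[2][2]++ -> VV[2]=[0, 2, 3], msg_vec=[0, 2, 3]; VV[1]=max(VV[1],msg_vec) then VV[1][1]++ -> VV[1]=[0, 3, 3]
Event 4: SEND 0->2: VV[0][0]++ -> VV[0]=[1, 0, 0], msg_vec=[1, 0, 0]; VV[2]=max(VV[2],msg_vec) then VV[2][2]++ -> VV[2]=[1, 2, 4]
Event 5: LOCAL 2: VV[2][2]++ -> VV[2]=[1, 2, 5]
Event 6: LOCAL 1: VV[1][1]++ -> VV[1]=[0, 4, 3]
Event 7: SEND 1->0: VV[1][1]++ -> VV[1]=[0, 5, 3], msg_vec=[0, 5, 3]; VV[0]=max(VV[0],msg_vec) then VV[0][0]++ -> VV[0]=[2, 5, 3]
Final vectors: VV[0]=[2, 5, 3]; VV[1]=[0, 5, 3]; VV[2]=[1, 2, 5]

Answer: 1 2 5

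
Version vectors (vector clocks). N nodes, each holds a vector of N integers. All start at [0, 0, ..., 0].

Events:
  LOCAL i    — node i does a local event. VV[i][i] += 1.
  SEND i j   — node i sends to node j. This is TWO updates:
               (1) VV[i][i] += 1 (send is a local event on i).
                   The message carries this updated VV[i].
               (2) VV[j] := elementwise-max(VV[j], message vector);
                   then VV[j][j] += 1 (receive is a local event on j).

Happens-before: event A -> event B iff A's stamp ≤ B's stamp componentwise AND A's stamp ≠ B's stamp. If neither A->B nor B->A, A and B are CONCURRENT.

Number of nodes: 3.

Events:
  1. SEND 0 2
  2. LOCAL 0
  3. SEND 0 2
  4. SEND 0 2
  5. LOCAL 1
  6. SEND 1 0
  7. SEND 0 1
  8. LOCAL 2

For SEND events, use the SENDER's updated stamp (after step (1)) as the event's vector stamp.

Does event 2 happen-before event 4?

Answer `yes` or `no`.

Initial: VV[0]=[0, 0, 0]
Initial: VV[1]=[0, 0, 0]
Initial: VV[2]=[0, 0, 0]
Event 1: SEND 0->2: VV[0][0]++ -> VV[0]=[1, 0, 0], msg_vec=[1, 0, 0]; VV[2]=max(VV[2],msg_vec) then VV[2][2]++ -> VV[2]=[1, 0, 1]
Event 2: LOCAL 0: VV[0][0]++ -> VV[0]=[2, 0, 0]
Event 3: SEND 0->2: VV[0][0]++ -> VV[0]=[3, 0, 0], msg_vec=[3, 0, 0]; VV[2]=max(VV[2],msg_vec) then VV[2][2]++ -> VV[2]=[3, 0, 2]
Event 4: SEND 0->2: VV[0][0]++ -> VV[0]=[4, 0, 0], msg_vec=[4, 0, 0]; VV[2]=max(VV[2],msg_vec) then VV[2][2]++ -> VV[2]=[4, 0, 3]
Event 5: LOCAL 1: VV[1][1]++ -> VV[1]=[0, 1, 0]
Event 6: SEND 1->0: VV[1][1]++ -> VV[1]=[0, 2, 0], msg_vec=[0, 2, 0]; VV[0]=max(VV[0],msg_vec) then VV[0][0]++ -> VV[0]=[5, 2, 0]
Event 7: SEND 0->1: VV[0][0]++ -> VV[0]=[6, 2, 0], msg_vec=[6, 2, 0]; VV[1]=max(VV[1],msg_vec) then VV[1][1]++ -> VV[1]=[6, 3, 0]
Event 8: LOCAL 2: VV[2][2]++ -> VV[2]=[4, 0, 4]
Event 2 stamp: [2, 0, 0]
Event 4 stamp: [4, 0, 0]
[2, 0, 0] <= [4, 0, 0]? True. Equal? False. Happens-before: True

Answer: yes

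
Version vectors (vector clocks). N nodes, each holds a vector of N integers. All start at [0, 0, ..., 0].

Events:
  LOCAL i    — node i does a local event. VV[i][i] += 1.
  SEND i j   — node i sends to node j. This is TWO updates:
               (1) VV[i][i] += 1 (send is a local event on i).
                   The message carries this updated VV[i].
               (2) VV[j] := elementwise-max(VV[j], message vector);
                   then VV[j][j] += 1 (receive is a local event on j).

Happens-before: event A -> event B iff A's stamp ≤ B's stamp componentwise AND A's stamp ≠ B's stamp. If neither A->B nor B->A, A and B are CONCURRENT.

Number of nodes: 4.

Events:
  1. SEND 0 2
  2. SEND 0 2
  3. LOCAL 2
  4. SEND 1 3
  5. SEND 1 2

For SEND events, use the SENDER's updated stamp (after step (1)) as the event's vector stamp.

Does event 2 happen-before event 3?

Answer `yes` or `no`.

Answer: yes

Derivation:
Initial: VV[0]=[0, 0, 0, 0]
Initial: VV[1]=[0, 0, 0, 0]
Initial: VV[2]=[0, 0, 0, 0]
Initial: VV[3]=[0, 0, 0, 0]
Event 1: SEND 0->2: VV[0][0]++ -> VV[0]=[1, 0, 0, 0], msg_vec=[1, 0, 0, 0]; VV[2]=max(VV[2],msg_vec) then VV[2][2]++ -> VV[2]=[1, 0, 1, 0]
Event 2: SEND 0->2: VV[0][0]++ -> VV[0]=[2, 0, 0, 0], msg_vec=[2, 0, 0, 0]; VV[2]=max(VV[2],msg_vec) then VV[2][2]++ -> VV[2]=[2, 0, 2, 0]
Event 3: LOCAL 2: VV[2][2]++ -> VV[2]=[2, 0, 3, 0]
Event 4: SEND 1->3: VV[1][1]++ -> VV[1]=[0, 1, 0, 0], msg_vec=[0, 1, 0, 0]; VV[3]=max(VV[3],msg_vec) then VV[3][3]++ -> VV[3]=[0, 1, 0, 1]
Event 5: SEND 1->2: VV[1][1]++ -> VV[1]=[0, 2, 0, 0], msg_vec=[0, 2, 0, 0]; VV[2]=max(VV[2],msg_vec) then VV[2][2]++ -> VV[2]=[2, 2, 4, 0]
Event 2 stamp: [2, 0, 0, 0]
Event 3 stamp: [2, 0, 3, 0]
[2, 0, 0, 0] <= [2, 0, 3, 0]? True. Equal? False. Happens-before: True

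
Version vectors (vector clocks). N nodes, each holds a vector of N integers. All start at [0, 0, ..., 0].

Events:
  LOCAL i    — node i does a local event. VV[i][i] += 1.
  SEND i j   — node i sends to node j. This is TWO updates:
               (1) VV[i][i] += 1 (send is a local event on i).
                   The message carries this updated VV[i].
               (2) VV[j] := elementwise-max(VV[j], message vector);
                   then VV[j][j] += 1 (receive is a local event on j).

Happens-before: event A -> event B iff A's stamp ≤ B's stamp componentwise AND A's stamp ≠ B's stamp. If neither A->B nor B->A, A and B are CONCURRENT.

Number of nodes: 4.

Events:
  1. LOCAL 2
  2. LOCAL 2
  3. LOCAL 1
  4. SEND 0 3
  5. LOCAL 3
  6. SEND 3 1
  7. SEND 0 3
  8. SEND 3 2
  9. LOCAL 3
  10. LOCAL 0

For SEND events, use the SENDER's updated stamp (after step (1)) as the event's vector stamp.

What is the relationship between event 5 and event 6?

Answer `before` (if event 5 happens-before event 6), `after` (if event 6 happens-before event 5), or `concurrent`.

Answer: before

Derivation:
Initial: VV[0]=[0, 0, 0, 0]
Initial: VV[1]=[0, 0, 0, 0]
Initial: VV[2]=[0, 0, 0, 0]
Initial: VV[3]=[0, 0, 0, 0]
Event 1: LOCAL 2: VV[2][2]++ -> VV[2]=[0, 0, 1, 0]
Event 2: LOCAL 2: VV[2][2]++ -> VV[2]=[0, 0, 2, 0]
Event 3: LOCAL 1: VV[1][1]++ -> VV[1]=[0, 1, 0, 0]
Event 4: SEND 0->3: VV[0][0]++ -> VV[0]=[1, 0, 0, 0], msg_vec=[1, 0, 0, 0]; VV[3]=max(VV[3],msg_vec) then VV[3][3]++ -> VV[3]=[1, 0, 0, 1]
Event 5: LOCAL 3: VV[3][3]++ -> VV[3]=[1, 0, 0, 2]
Event 6: SEND 3->1: VV[3][3]++ -> VV[3]=[1, 0, 0, 3], msg_vec=[1, 0, 0, 3]; VV[1]=max(VV[1],msg_vec) then VV[1][1]++ -> VV[1]=[1, 2, 0, 3]
Event 7: SEND 0->3: VV[0][0]++ -> VV[0]=[2, 0, 0, 0], msg_vec=[2, 0, 0, 0]; VV[3]=max(VV[3],msg_vec) then VV[3][3]++ -> VV[3]=[2, 0, 0, 4]
Event 8: SEND 3->2: VV[3][3]++ -> VV[3]=[2, 0, 0, 5], msg_vec=[2, 0, 0, 5]; VV[2]=max(VV[2],msg_vec) then VV[2][2]++ -> VV[2]=[2, 0, 3, 5]
Event 9: LOCAL 3: VV[3][3]++ -> VV[3]=[2, 0, 0, 6]
Event 10: LOCAL 0: VV[0][0]++ -> VV[0]=[3, 0, 0, 0]
Event 5 stamp: [1, 0, 0, 2]
Event 6 stamp: [1, 0, 0, 3]
[1, 0, 0, 2] <= [1, 0, 0, 3]? True
[1, 0, 0, 3] <= [1, 0, 0, 2]? False
Relation: before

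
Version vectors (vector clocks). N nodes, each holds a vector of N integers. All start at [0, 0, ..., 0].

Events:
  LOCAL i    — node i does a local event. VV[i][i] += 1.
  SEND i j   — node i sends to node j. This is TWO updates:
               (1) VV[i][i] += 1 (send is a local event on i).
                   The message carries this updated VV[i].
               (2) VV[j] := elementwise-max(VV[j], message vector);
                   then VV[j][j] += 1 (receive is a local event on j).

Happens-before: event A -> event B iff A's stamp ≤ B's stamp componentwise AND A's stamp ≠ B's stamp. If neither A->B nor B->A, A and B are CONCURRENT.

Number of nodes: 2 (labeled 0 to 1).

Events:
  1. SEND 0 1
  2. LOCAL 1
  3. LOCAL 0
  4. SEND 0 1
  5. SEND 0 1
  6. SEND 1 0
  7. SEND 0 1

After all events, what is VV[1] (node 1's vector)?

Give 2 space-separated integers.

Answer: 6 6

Derivation:
Initial: VV[0]=[0, 0]
Initial: VV[1]=[0, 0]
Event 1: SEND 0->1: VV[0][0]++ -> VV[0]=[1, 0], msg_vec=[1, 0]; VV[1]=max(VV[1],msg_vec) then VV[1][1]++ -> VV[1]=[1, 1]
Event 2: LOCAL 1: VV[1][1]++ -> VV[1]=[1, 2]
Event 3: LOCAL 0: VV[0][0]++ -> VV[0]=[2, 0]
Event 4: SEND 0->1: VV[0][0]++ -> VV[0]=[3, 0], msg_vec=[3, 0]; VV[1]=max(VV[1],msg_vec) then VV[1][1]++ -> VV[1]=[3, 3]
Event 5: SEND 0->1: VV[0][0]++ -> VV[0]=[4, 0], msg_vec=[4, 0]; VV[1]=max(VV[1],msg_vec) then VV[1][1]++ -> VV[1]=[4, 4]
Event 6: SEND 1->0: VV[1][1]++ -> VV[1]=[4, 5], msg_vec=[4, 5]; VV[0]=max(VV[0],msg_vec) then VV[0][0]++ -> VV[0]=[5, 5]
Event 7: SEND 0->1: VV[0][0]++ -> VV[0]=[6, 5], msg_vec=[6, 5]; VV[1]=max(VV[1],msg_vec) then VV[1][1]++ -> VV[1]=[6, 6]
Final vectors: VV[0]=[6, 5]; VV[1]=[6, 6]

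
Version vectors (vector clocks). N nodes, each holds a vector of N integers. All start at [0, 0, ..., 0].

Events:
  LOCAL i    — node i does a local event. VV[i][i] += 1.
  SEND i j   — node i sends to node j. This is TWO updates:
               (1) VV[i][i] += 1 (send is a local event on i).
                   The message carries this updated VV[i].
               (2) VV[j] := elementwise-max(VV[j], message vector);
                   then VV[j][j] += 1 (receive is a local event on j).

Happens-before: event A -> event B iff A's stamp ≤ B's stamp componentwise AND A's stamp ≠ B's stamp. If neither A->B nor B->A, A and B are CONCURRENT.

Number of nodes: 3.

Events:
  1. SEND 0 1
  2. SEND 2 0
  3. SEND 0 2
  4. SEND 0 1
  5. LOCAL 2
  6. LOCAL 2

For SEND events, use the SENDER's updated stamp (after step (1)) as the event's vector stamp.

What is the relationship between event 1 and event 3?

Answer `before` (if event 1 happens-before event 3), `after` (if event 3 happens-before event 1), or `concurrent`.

Answer: before

Derivation:
Initial: VV[0]=[0, 0, 0]
Initial: VV[1]=[0, 0, 0]
Initial: VV[2]=[0, 0, 0]
Event 1: SEND 0->1: VV[0][0]++ -> VV[0]=[1, 0, 0], msg_vec=[1, 0, 0]; VV[1]=max(VV[1],msg_vec) then VV[1][1]++ -> VV[1]=[1, 1, 0]
Event 2: SEND 2->0: VV[2][2]++ -> VV[2]=[0, 0, 1], msg_vec=[0, 0, 1]; VV[0]=max(VV[0],msg_vec) then VV[0][0]++ -> VV[0]=[2, 0, 1]
Event 3: SEND 0->2: VV[0][0]++ -> VV[0]=[3, 0, 1], msg_vec=[3, 0, 1]; VV[2]=max(VV[2],msg_vec) then VV[2][2]++ -> VV[2]=[3, 0, 2]
Event 4: SEND 0->1: VV[0][0]++ -> VV[0]=[4, 0, 1], msg_vec=[4, 0, 1]; VV[1]=max(VV[1],msg_vec) then VV[1][1]++ -> VV[1]=[4, 2, 1]
Event 5: LOCAL 2: VV[2][2]++ -> VV[2]=[3, 0, 3]
Event 6: LOCAL 2: VV[2][2]++ -> VV[2]=[3, 0, 4]
Event 1 stamp: [1, 0, 0]
Event 3 stamp: [3, 0, 1]
[1, 0, 0] <= [3, 0, 1]? True
[3, 0, 1] <= [1, 0, 0]? False
Relation: before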